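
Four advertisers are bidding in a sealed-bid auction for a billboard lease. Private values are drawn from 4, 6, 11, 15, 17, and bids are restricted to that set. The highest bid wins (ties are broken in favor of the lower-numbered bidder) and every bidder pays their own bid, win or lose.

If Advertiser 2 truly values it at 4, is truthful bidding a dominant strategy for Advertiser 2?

Consider the case where Advertiser 1 bids 4, Advertiser 3 bids 4 and Advertiser 4 bids 4.
Truthful bid 4: loses but pays 4, utility -4.
Bid 6 instead: wins, pays 6, utility 4 - 6 = -2.
Since -2 > -4, bidding 6 is strictly better here, so truthful bidding is not dominant.

No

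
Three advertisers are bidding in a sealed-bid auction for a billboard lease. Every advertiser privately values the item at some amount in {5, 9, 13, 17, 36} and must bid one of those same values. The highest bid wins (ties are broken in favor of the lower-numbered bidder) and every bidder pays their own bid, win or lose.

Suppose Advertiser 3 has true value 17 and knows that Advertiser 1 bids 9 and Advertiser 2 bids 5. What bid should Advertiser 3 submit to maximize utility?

13

Bid 5: loses but pays 5, utility -5.
Bid 9: loses but pays 9, utility -9.
Bid 13: wins, pays 13, utility 17 - 13 = 4.
Bid 17: wins, pays 17, utility 17 - 17 = 0.
Bid 36: wins, pays 36, utility 17 - 36 = -19.
The best choice is 13 with utility 4.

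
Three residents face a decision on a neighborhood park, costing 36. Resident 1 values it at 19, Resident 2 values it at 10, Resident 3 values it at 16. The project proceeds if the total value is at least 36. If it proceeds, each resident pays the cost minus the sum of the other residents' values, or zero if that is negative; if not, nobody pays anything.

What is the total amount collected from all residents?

Total value 45 ≥ cost 36, so it is built.
Resident 1: others sum to 26; max(0, 36 - 26) = 10.
Resident 2: others sum to 35; max(0, 36 - 35) = 1.
Resident 3: others sum to 29; max(0, 36 - 29) = 7.
Total collected = 10 + 1 + 7 = 18.

18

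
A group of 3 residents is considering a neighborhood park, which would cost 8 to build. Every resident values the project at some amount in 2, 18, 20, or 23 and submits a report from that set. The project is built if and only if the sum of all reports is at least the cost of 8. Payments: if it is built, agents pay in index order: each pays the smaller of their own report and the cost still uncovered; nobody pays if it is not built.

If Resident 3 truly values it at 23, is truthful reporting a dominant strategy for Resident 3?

Yes

Check each profile of the others' reports and compare truth against every alternative report.
Others report (2, 18): truth gives 23, best alternative gives 23.
Others report (2, 20): truth gives 23, best alternative gives 23.
Others report (2, 23): truth gives 23, best alternative gives 23.
Others report (18, 2): truth gives 23, best alternative gives 23.
Others report (18, 18): truth gives 23, best alternative gives 23.
Others report (18, 20): truth gives 23, best alternative gives 23.
(Remaining 10 profiles checked similarly; truth is weakly best in each.)
In every case the truthful report is at least as good as any alternative, so it is a dominant strategy.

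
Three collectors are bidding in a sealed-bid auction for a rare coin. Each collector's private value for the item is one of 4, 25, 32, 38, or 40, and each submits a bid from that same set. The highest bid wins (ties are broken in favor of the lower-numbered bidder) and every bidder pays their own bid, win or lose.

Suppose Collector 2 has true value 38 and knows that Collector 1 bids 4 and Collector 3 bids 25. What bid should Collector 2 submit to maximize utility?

Bid 4: loses but pays 4, utility -4.
Bid 25: wins, pays 25, utility 38 - 25 = 13.
Bid 32: wins, pays 32, utility 38 - 32 = 6.
Bid 38: wins, pays 38, utility 38 - 38 = 0.
Bid 40: wins, pays 40, utility 38 - 40 = -2.
The best choice is 25 with utility 13.

25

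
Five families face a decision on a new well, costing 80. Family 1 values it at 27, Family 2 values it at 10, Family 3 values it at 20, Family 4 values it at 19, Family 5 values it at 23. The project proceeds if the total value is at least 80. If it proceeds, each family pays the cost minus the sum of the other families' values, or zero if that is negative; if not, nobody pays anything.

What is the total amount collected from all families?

13

Total value 99 ≥ cost 80, so it is built.
Family 1: others sum to 72; max(0, 80 - 72) = 8.
Family 2: others sum to 89; max(0, 80 - 89) = 0.
Family 3: others sum to 79; max(0, 80 - 79) = 1.
Family 4: others sum to 80; max(0, 80 - 80) = 0.
Family 5: others sum to 76; max(0, 80 - 76) = 4.
Total collected = 8 + 0 + 1 + 0 + 4 = 13.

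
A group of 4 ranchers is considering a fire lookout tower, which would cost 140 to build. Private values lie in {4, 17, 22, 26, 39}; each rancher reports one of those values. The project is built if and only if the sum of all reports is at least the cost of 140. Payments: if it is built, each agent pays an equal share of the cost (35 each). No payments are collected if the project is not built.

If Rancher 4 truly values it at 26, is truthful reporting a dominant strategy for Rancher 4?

Consider the case where Rancher 1 reports 39, Rancher 2 reports 39 and Rancher 3 reports 39.
Truthful report 26: project built, pays 35, utility 26 - 35 = -9.
Report 4 instead: project not built, utility 0.
Since 0 > -9, reporting 4 is strictly better here, so truthful reporting is not dominant.

No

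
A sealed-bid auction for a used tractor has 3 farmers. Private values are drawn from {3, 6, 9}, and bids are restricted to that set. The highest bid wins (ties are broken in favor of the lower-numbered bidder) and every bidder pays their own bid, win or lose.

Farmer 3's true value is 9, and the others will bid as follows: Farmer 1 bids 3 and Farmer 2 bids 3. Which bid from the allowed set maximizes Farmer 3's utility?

Bid 3: loses but pays 3, utility -3.
Bid 6: wins, pays 6, utility 9 - 6 = 3.
Bid 9: wins, pays 9, utility 9 - 9 = 0.
The best choice is 6 with utility 3.

6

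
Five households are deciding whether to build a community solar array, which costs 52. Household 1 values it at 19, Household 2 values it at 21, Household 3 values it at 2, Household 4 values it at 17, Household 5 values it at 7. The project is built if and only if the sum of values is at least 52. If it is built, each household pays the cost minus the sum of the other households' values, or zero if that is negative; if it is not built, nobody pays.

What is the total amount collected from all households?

15

Total value 66 ≥ cost 52, so it is built.
Household 1: others sum to 47; max(0, 52 - 47) = 5.
Household 2: others sum to 45; max(0, 52 - 45) = 7.
Household 3: others sum to 64; max(0, 52 - 64) = 0.
Household 4: others sum to 49; max(0, 52 - 49) = 3.
Household 5: others sum to 59; max(0, 52 - 59) = 0.
Total collected = 5 + 7 + 0 + 3 + 0 = 15.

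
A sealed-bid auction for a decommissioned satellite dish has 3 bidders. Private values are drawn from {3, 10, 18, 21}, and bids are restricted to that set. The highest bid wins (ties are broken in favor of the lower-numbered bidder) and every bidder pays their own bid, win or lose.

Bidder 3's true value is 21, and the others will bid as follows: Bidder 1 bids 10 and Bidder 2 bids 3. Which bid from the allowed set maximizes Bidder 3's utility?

Bid 3: loses but pays 3, utility -3.
Bid 10: loses but pays 10, utility -10.
Bid 18: wins, pays 18, utility 21 - 18 = 3.
Bid 21: wins, pays 21, utility 21 - 21 = 0.
The best choice is 18 with utility 3.

18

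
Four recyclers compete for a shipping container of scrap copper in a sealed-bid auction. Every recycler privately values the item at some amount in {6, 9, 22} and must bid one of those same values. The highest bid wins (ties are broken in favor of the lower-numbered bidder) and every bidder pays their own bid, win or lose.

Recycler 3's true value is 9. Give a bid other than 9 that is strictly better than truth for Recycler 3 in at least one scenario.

6

Suppose Recycler 1 bids 6, Recycler 2 bids 6 and Recycler 4 bids 22.
Bid 9: loses but pays 9, utility -9.
Bid 6: loses but pays 6, utility -6.
So bidding 6 beats truth here (-6 > -9).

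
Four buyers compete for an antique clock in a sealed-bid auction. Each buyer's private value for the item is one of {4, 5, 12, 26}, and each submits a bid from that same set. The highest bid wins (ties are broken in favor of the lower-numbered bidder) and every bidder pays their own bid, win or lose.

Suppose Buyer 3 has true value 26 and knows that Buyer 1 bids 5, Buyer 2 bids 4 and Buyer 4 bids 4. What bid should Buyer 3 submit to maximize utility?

12

Bid 4: loses but pays 4, utility -4.
Bid 5: loses but pays 5, utility -5.
Bid 12: wins, pays 12, utility 26 - 12 = 14.
Bid 26: wins, pays 26, utility 26 - 26 = 0.
The best choice is 12 with utility 14.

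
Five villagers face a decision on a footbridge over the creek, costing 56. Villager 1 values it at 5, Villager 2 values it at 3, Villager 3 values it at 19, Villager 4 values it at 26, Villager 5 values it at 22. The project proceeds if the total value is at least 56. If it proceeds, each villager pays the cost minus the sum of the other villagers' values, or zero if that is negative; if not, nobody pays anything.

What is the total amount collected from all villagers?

Total value 75 ≥ cost 56, so it is built.
Villager 1: others sum to 70; max(0, 56 - 70) = 0.
Villager 2: others sum to 72; max(0, 56 - 72) = 0.
Villager 3: others sum to 56; max(0, 56 - 56) = 0.
Villager 4: others sum to 49; max(0, 56 - 49) = 7.
Villager 5: others sum to 53; max(0, 56 - 53) = 3.
Total collected = 0 + 0 + 0 + 7 + 3 = 10.

10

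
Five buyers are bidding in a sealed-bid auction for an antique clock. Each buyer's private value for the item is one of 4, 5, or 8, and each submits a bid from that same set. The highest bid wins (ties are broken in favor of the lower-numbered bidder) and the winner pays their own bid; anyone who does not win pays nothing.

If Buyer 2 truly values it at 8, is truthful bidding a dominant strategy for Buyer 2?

Consider the case where Buyer 1 bids 4, Buyer 3 bids 4, Buyer 4 bids 4 and Buyer 5 bids 4.
Truthful bid 8: wins, pays 8, utility 8 - 8 = 0.
Bid 5 instead: wins, pays 5, utility 8 - 5 = 3.
Since 3 > 0, bidding 5 is strictly better here, so truthful bidding is not dominant.

No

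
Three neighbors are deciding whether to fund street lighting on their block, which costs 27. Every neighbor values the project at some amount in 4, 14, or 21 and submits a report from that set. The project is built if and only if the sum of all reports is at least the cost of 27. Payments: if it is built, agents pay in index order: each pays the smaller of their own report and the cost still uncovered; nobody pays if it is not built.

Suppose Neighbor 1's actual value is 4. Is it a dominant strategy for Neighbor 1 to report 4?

Yes

Check each profile of the others' reports and compare truth against every alternative report.
Others report (4, 14): truth gives 0, best alternative gives -10.
Others report (4, 21): truth gives 0, best alternative gives -10.
Others report (14, 4): truth gives 0, best alternative gives -10.
Others report (14, 14): truth gives 0, best alternative gives -10.
Others report (14, 21): truth gives 0, best alternative gives -10.
Others report (21, 4): truth gives 0, best alternative gives -10.
(Remaining 3 profiles checked similarly; truth is weakly best in each.)
In every case the truthful report is at least as good as any alternative, so it is a dominant strategy.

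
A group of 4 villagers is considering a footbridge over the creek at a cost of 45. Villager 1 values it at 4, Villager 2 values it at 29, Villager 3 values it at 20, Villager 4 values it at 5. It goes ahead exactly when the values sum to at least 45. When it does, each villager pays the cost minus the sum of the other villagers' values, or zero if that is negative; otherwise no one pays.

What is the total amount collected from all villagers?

23

Total value 58 ≥ cost 45, so it is built.
Villager 1: others sum to 54; max(0, 45 - 54) = 0.
Villager 2: others sum to 29; max(0, 45 - 29) = 16.
Villager 3: others sum to 38; max(0, 45 - 38) = 7.
Villager 4: others sum to 53; max(0, 45 - 53) = 0.
Total collected = 0 + 16 + 7 + 0 = 23.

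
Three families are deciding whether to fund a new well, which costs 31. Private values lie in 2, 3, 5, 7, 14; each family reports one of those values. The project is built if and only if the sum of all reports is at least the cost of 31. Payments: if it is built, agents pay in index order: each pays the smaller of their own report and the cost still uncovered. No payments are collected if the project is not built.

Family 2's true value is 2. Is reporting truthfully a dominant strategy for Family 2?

Check each profile of the others' reports and compare truth against every alternative report.
Others report (14, 14): truth gives 0, best alternative gives -1.
Others report (2, 2): truth gives 0, best alternative gives 0.
Others report (2, 3): truth gives 0, best alternative gives 0.
Others report (2, 5): truth gives 0, best alternative gives 0.
Others report (2, 7): truth gives 0, best alternative gives 0.
Others report (2, 14): truth gives 0, best alternative gives 0.
(Remaining 19 profiles checked similarly; truth is weakly best in each.)
In every case the truthful report is at least as good as any alternative, so it is a dominant strategy.

Yes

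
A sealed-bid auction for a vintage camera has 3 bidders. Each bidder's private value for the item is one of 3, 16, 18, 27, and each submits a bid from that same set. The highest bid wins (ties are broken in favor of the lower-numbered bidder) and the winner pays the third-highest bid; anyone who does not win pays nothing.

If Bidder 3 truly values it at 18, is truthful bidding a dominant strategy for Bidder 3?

No

Consider the case where Bidder 1 bids 3 and Bidder 2 bids 18.
Truthful bid 18: loses, pays 0, utility 0.
Bid 27 instead: wins, pays 3, utility 18 - 3 = 15.
Since 15 > 0, bidding 27 is strictly better here, so truthful bidding is not dominant.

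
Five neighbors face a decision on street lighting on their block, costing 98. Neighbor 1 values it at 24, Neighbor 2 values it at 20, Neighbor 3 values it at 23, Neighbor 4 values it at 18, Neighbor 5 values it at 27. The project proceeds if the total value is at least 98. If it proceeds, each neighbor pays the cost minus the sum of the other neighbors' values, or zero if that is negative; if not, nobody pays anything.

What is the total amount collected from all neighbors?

42

Total value 112 ≥ cost 98, so it is built.
Neighbor 1: others sum to 88; max(0, 98 - 88) = 10.
Neighbor 2: others sum to 92; max(0, 98 - 92) = 6.
Neighbor 3: others sum to 89; max(0, 98 - 89) = 9.
Neighbor 4: others sum to 94; max(0, 98 - 94) = 4.
Neighbor 5: others sum to 85; max(0, 98 - 85) = 13.
Total collected = 10 + 6 + 9 + 4 + 13 = 42.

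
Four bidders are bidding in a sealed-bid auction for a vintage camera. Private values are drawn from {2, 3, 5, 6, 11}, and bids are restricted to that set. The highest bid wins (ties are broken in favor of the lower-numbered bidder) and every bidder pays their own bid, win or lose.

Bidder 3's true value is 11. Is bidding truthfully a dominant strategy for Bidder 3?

No

Consider the case where Bidder 1 bids 2, Bidder 2 bids 2 and Bidder 4 bids 2.
Truthful bid 11: wins, pays 11, utility 11 - 11 = 0.
Bid 3 instead: wins, pays 3, utility 11 - 3 = 8.
Since 8 > 0, bidding 3 is strictly better here, so truthful bidding is not dominant.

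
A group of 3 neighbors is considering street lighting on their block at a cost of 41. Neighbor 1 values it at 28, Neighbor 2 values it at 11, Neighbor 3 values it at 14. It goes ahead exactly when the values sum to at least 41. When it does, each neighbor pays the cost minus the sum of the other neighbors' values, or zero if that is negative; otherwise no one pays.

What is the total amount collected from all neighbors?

Total value 53 ≥ cost 41, so it is built.
Neighbor 1: others sum to 25; max(0, 41 - 25) = 16.
Neighbor 2: others sum to 42; max(0, 41 - 42) = 0.
Neighbor 3: others sum to 39; max(0, 41 - 39) = 2.
Total collected = 16 + 0 + 2 = 18.

18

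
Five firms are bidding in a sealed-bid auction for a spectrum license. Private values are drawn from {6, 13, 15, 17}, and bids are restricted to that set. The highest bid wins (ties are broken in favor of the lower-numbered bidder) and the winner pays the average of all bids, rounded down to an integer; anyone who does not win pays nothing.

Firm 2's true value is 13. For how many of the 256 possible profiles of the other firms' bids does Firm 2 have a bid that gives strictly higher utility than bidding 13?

Others bid (6, 6, 6, 15): truth gives 0; bid 15 gives 4 > 0. Violating.
Others bid (6, 6, 6, 17): truth gives 0; bid 17 gives 3 > 0. Violating.
Others bid (6, 6, 13, 15): truth gives 0; bid 15 gives 2 > 0. Violating.
Others bid (6, 6, 13, 17): truth gives 0; bid 17 gives 2 > 0. Violating.
Others bid (6, 6, 6, 6): truth gives 6; no alternative beats it.
Others bid (6, 6, 6, 13): truth gives 5; no alternative beats it.
(Checking all 256 profiles: 71 have a profitable deviation, 185 do not.)

71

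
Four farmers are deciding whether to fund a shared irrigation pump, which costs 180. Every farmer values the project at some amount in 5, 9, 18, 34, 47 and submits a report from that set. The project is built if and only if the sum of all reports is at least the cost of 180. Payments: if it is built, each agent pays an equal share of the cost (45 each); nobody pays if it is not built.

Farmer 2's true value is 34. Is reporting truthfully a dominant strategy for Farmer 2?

Check each profile of the others' reports and compare truth against every alternative report.
Others report (5, 5, 5): truth gives 0, best alternative gives 0.
Others report (5, 5, 9): truth gives 0, best alternative gives 0.
Others report (5, 5, 18): truth gives 0, best alternative gives 0.
Others report (5, 5, 34): truth gives 0, best alternative gives 0.
Others report (5, 5, 47): truth gives 0, best alternative gives 0.
Others report (5, 9, 5): truth gives 0, best alternative gives 0.
(Remaining 119 profiles checked similarly; truth is weakly best in each.)
In every case the truthful report is at least as good as any alternative, so it is a dominant strategy.

Yes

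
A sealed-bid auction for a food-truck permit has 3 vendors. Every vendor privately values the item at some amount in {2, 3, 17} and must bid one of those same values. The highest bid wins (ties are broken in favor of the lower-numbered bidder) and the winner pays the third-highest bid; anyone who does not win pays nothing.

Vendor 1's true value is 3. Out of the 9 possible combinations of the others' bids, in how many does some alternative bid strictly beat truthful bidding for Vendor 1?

2

Others bid (2, 17): truth gives 0; bid 17 gives 1 > 0. Violating.
Others bid (17, 2): truth gives 0; bid 17 gives 1 > 0. Violating.
Others bid (2, 2): truth gives 1; no alternative beats it.
Others bid (2, 3): truth gives 1; no alternative beats it.
(Checking all 9 profiles: 2 have a profitable deviation, 7 do not.)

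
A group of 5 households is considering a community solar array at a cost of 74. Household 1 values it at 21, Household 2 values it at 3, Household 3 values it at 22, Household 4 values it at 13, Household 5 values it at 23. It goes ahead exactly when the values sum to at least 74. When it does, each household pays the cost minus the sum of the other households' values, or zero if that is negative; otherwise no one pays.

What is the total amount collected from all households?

Total value 82 ≥ cost 74, so it is built.
Household 1: others sum to 61; max(0, 74 - 61) = 13.
Household 2: others sum to 79; max(0, 74 - 79) = 0.
Household 3: others sum to 60; max(0, 74 - 60) = 14.
Household 4: others sum to 69; max(0, 74 - 69) = 5.
Household 5: others sum to 59; max(0, 74 - 59) = 15.
Total collected = 13 + 0 + 14 + 5 + 15 = 47.

47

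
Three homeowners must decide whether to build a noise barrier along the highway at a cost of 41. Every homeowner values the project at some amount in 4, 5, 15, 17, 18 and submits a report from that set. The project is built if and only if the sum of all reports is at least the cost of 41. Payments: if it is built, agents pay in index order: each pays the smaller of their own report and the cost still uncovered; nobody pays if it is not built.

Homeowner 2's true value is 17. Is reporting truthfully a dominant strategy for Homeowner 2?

No

Consider the case where Homeowner 1 reports 15 and Homeowner 3 reports 15.
Truthful report 17: project built, pays 17, utility 17 - 17 = 0.
Report 15 instead: project built, pays 15, utility 17 - 15 = 2.
Since 2 > 0, reporting 15 is strictly better here, so truthful reporting is not dominant.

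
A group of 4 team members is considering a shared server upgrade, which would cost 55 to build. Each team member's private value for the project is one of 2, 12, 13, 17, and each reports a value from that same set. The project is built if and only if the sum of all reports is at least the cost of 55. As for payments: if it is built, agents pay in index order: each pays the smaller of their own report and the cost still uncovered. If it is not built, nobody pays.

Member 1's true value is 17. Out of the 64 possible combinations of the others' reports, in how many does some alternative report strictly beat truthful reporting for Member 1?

Others report (12, 13, 17): truth gives 0; report 13 gives 4 > 0. Violating.
Others report (12, 17, 13): truth gives 0; report 13 gives 4 > 0. Violating.
Others report (12, 17, 17): truth gives 0; report 12 gives 5 > 0. Violating.
Others report (13, 12, 17): truth gives 0; report 13 gives 4 > 0. Violating.
Others report (2, 2, 2): truth gives 0; no alternative beats it.
Others report (2, 2, 12): truth gives 0; no alternative beats it.
(Checking all 64 profiles: 16 have a profitable deviation, 48 do not.)

16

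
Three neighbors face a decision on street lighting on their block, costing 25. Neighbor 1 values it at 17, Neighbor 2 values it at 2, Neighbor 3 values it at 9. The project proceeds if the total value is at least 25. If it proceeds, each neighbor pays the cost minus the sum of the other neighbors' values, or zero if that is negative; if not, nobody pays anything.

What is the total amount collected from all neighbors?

Total value 28 ≥ cost 25, so it is built.
Neighbor 1: others sum to 11; max(0, 25 - 11) = 14.
Neighbor 2: others sum to 26; max(0, 25 - 26) = 0.
Neighbor 3: others sum to 19; max(0, 25 - 19) = 6.
Total collected = 14 + 0 + 6 = 20.

20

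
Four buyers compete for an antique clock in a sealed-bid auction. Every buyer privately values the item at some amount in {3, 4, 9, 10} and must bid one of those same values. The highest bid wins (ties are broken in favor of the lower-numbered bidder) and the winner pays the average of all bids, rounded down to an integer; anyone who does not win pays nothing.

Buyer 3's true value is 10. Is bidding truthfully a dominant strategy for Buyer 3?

Consider the case where Buyer 1 bids 3, Buyer 2 bids 3 and Buyer 4 bids 3.
Truthful bid 10: wins, pays 4, utility 10 - 4 = 6.
Bid 4 instead: wins, pays 3, utility 10 - 3 = 7.
Since 7 > 6, bidding 4 is strictly better here, so truthful bidding is not dominant.

No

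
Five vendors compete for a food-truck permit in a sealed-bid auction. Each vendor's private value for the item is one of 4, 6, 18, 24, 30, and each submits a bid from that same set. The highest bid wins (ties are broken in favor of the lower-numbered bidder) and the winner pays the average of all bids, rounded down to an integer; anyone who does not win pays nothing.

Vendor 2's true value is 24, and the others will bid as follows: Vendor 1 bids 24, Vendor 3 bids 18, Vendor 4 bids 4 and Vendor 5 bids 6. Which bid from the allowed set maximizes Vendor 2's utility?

Bid 4: loses, pays 0, utility 0.
Bid 6: loses, pays 0, utility 0.
Bid 18: loses, pays 0, utility 0.
Bid 24: loses, pays 0, utility 0.
Bid 30: wins, pays 16, utility 24 - 16 = 8.
The best choice is 30 with utility 8.

30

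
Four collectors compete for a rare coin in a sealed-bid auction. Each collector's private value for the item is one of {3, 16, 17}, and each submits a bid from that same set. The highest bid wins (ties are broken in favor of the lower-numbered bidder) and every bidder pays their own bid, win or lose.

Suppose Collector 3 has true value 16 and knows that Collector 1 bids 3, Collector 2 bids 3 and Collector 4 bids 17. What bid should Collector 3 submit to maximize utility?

17

Bid 3: loses but pays 3, utility -3.
Bid 16: loses but pays 16, utility -16.
Bid 17: wins, pays 17, utility 16 - 17 = -1.
The best choice is 17 with utility -1.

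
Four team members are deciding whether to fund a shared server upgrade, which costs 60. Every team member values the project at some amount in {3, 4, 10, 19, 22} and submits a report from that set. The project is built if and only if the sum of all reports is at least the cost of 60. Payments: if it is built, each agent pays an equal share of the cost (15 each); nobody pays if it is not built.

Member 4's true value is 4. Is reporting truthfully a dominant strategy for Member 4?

Check each profile of the others' reports and compare truth against every alternative report.
Others report (19, 19, 19): truth gives -11, best alternative gives -11.
Others report (19, 19, 22): truth gives -11, best alternative gives -11.
Others report (19, 22, 19): truth gives -11, best alternative gives -11.
Others report (19, 22, 22): truth gives -11, best alternative gives -11.
Others report (22, 19, 19): truth gives -11, best alternative gives -11.
Others report (22, 19, 22): truth gives -11, best alternative gives -11.
(Remaining 119 profiles checked similarly; truth is weakly best in each.)
In every case the truthful report is at least as good as any alternative, so it is a dominant strategy.

Yes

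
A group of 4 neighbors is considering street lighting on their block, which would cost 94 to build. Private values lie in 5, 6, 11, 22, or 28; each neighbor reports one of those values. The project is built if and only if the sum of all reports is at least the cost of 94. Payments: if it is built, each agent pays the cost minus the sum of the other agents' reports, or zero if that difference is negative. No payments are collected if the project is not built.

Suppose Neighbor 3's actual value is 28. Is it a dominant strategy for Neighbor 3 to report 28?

Check each profile of the others' reports and compare truth against every alternative report.
Others report (11, 28, 28): truth gives 1, best alternative gives 0.
Others report (28, 11, 28): truth gives 1, best alternative gives 0.
Others report (28, 28, 11): truth gives 1, best alternative gives 0.
Others report (28, 28, 28): truth gives 18, best alternative gives 18.
Others report (22, 28, 28): truth gives 12, best alternative gives 12.
Others report (28, 22, 28): truth gives 12, best alternative gives 12.
(Remaining 119 profiles checked similarly; truth is weakly best in each.)
In every case the truthful report is at least as good as any alternative, so it is a dominant strategy.

Yes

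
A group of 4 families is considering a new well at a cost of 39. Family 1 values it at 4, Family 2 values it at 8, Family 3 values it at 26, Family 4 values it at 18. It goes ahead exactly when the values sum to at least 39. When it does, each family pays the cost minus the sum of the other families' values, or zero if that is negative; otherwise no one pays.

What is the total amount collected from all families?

10

Total value 56 ≥ cost 39, so it is built.
Family 1: others sum to 52; max(0, 39 - 52) = 0.
Family 2: others sum to 48; max(0, 39 - 48) = 0.
Family 3: others sum to 30; max(0, 39 - 30) = 9.
Family 4: others sum to 38; max(0, 39 - 38) = 1.
Total collected = 0 + 0 + 9 + 1 = 10.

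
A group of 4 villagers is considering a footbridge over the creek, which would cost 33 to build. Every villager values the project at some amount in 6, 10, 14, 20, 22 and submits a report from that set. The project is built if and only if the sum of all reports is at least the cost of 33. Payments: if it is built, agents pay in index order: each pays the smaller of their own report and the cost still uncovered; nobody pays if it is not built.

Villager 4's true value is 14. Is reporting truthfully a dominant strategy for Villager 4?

Check each profile of the others' reports and compare truth against every alternative report.
Others report (6, 6, 22): truth gives 14, best alternative gives 14.
Others report (6, 10, 20): truth gives 14, best alternative gives 14.
Others report (6, 10, 22): truth gives 14, best alternative gives 14.
Others report (6, 14, 14): truth gives 14, best alternative gives 14.
Others report (6, 14, 20): truth gives 14, best alternative gives 14.
Others report (6, 14, 22): truth gives 14, best alternative gives 14.
(Remaining 119 profiles checked similarly; truth is weakly best in each.)
In every case the truthful report is at least as good as any alternative, so it is a dominant strategy.

Yes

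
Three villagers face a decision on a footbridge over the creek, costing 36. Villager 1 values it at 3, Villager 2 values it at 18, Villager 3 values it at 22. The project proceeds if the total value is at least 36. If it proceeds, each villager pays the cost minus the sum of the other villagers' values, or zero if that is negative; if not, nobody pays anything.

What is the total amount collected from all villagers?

Total value 43 ≥ cost 36, so it is built.
Villager 1: others sum to 40; max(0, 36 - 40) = 0.
Villager 2: others sum to 25; max(0, 36 - 25) = 11.
Villager 3: others sum to 21; max(0, 36 - 21) = 15.
Total collected = 0 + 11 + 15 = 26.

26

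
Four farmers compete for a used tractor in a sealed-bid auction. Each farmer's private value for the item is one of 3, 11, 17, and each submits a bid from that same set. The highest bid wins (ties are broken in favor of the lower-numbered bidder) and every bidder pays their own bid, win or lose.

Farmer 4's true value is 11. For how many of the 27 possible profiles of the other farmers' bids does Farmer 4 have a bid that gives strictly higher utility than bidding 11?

Others bid (3, 3, 11): truth gives -11; bid 3 gives -3 > -11. Violating.
Others bid (3, 3, 17): truth gives -11; bid 3 gives -3 > -11. Violating.
Others bid (3, 11, 3): truth gives -11; bid 3 gives -3 > -11. Violating.
Others bid (3, 11, 11): truth gives -11; bid 3 gives -3 > -11. Violating.
Others bid (3, 3, 3): truth gives 0; no alternative beats it.
(Checking all 27 profiles: 26 have a profitable deviation, 1 does not.)

26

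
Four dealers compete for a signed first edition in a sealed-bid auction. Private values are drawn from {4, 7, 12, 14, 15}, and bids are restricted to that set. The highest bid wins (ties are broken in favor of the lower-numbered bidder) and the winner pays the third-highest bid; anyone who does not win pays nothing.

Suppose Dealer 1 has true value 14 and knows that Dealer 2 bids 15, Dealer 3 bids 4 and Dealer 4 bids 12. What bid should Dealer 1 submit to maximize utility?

15

Bid 4: loses, pays 0, utility 0.
Bid 7: loses, pays 0, utility 0.
Bid 12: loses, pays 0, utility 0.
Bid 14: loses, pays 0, utility 0.
Bid 15: wins, pays 12, utility 14 - 12 = 2.
The best choice is 15 with utility 2.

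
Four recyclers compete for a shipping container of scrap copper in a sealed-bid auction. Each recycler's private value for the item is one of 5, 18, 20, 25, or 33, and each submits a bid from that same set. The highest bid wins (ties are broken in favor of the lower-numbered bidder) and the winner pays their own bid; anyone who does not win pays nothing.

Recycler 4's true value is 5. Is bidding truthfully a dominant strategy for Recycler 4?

Check each profile of the others' bids and compare truth against every alternative bid.
Others bid (5, 5, 5): truth gives 0, best alternative gives -13.
Others bid (5, 5, 18): truth gives 0, best alternative gives 0.
Others bid (5, 5, 20): truth gives 0, best alternative gives 0.
Others bid (5, 5, 25): truth gives 0, best alternative gives 0.
Others bid (5, 5, 33): truth gives 0, best alternative gives 0.
Others bid (5, 18, 5): truth gives 0, best alternative gives 0.
(Remaining 119 profiles checked similarly; truth is weakly best in each.)
In every case the truthful bid is at least as good as any alternative, so it is a dominant strategy.

Yes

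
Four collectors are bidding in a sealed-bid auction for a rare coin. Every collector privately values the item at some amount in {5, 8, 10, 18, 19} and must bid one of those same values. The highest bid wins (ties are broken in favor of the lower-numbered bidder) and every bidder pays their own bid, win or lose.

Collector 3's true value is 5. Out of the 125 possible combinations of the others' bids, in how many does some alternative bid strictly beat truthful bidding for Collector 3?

Others bid (5, 5, 5): truth gives -5; bid 8 gives -3 > -5. Violating.
Others bid (5, 5, 8): truth gives -5; bid 8 gives -3 > -5. Violating.
Others bid (5, 5, 10): truth gives -5; no alternative beats it.
Others bid (5, 5, 18): truth gives -5; no alternative beats it.
(Checking all 125 profiles: 2 have a profitable deviation, 123 do not.)

2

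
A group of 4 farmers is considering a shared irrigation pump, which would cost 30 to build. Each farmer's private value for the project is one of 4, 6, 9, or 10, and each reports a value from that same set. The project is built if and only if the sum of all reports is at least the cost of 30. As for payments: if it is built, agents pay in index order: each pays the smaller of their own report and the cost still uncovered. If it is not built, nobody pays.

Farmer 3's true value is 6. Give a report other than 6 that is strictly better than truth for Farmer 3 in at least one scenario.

Suppose Farmer 1 reports 6, Farmer 2 reports 10 and Farmer 4 reports 10.
Report 6: project built, pays 6, utility 6 - 6 = 0.
Report 4: project built, pays 4, utility 6 - 4 = 2.
So reporting 4 beats truth here (2 > 0).

4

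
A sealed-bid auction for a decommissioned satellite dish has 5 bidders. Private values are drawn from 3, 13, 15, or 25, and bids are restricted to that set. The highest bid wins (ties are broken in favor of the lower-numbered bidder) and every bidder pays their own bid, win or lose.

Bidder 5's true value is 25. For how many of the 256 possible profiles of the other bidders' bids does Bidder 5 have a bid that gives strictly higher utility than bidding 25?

Others bid (3, 3, 3, 3): truth gives 0; bid 13 gives 12 > 0. Violating.
Others bid (3, 3, 3, 13): truth gives 0; bid 15 gives 10 > 0. Violating.
Others bid (3, 3, 3, 25): truth gives -25; bid 3 gives -3 > -25. Violating.
Others bid (3, 3, 13, 3): truth gives 0; bid 15 gives 10 > 0. Violating.
Others bid (3, 3, 3, 15): truth gives 0; no alternative beats it.
Others bid (3, 3, 13, 15): truth gives 0; no alternative beats it.
(Checking all 256 profiles: 191 have a profitable deviation, 65 do not.)

191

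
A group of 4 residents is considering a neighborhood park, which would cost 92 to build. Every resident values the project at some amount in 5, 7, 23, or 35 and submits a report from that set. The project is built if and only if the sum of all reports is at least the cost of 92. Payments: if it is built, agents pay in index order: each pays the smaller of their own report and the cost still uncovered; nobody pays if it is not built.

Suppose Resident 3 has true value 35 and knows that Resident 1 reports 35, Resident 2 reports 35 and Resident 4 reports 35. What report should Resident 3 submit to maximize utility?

5

Report 5: project built, pays 5, utility 35 - 5 = 30.
Report 7: project built, pays 7, utility 35 - 7 = 28.
Report 23: project built, pays 22, utility 35 - 22 = 13.
Report 35: project built, pays 22, utility 35 - 22 = 13.
The best choice is 5 with utility 30.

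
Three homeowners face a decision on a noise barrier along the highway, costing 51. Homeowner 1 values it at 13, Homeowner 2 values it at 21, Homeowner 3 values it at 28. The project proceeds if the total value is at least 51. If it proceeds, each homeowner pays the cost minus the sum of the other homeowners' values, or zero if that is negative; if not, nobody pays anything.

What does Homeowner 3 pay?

Total value 62 ≥ cost 51, so the project is built.
The other homeowners' values sum to 34.
Cost minus that sum is 51 - 34 = 17.

17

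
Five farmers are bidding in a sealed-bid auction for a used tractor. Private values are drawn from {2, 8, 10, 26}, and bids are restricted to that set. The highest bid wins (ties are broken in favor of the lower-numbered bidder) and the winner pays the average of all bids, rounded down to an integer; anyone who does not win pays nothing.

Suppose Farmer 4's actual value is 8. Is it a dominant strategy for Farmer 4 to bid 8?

No

Consider the case where Farmer 1 bids 2, Farmer 2 bids 2, Farmer 3 bids 2 and Farmer 5 bids 10.
Truthful bid 8: loses, pays 0, utility 0.
Bid 10 instead: wins, pays 5, utility 8 - 5 = 3.
Since 3 > 0, bidding 10 is strictly better here, so truthful bidding is not dominant.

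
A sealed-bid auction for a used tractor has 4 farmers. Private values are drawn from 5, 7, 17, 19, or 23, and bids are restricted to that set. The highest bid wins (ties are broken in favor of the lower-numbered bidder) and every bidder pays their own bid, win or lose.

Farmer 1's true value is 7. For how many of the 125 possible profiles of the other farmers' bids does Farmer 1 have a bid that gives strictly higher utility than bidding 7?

118

Others bid (5, 5, 5): truth gives 0; bid 5 gives 2 > 0. Violating.
Others bid (5, 5, 17): truth gives -7; bid 5 gives -5 > -7. Violating.
Others bid (5, 5, 19): truth gives -7; bid 5 gives -5 > -7. Violating.
Others bid (5, 5, 23): truth gives -7; bid 5 gives -5 > -7. Violating.
Others bid (5, 5, 7): truth gives 0; no alternative beats it.
Others bid (5, 7, 5): truth gives 0; no alternative beats it.
(Checking all 125 profiles: 118 have a profitable deviation, 7 do not.)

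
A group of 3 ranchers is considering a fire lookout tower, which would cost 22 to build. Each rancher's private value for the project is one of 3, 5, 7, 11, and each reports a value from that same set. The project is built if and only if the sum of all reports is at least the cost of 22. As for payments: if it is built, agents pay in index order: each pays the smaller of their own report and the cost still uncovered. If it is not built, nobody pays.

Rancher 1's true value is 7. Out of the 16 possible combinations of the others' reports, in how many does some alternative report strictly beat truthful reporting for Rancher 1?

Others report (7, 11): truth gives 0; report 5 gives 2 > 0. Violating.
Others report (11, 7): truth gives 0; report 5 gives 2 > 0. Violating.
Others report (11, 11): truth gives 0; report 3 gives 4 > 0. Violating.
Others report (3, 3): truth gives 0; no alternative beats it.
Others report (3, 5): truth gives 0; no alternative beats it.
(Checking all 16 profiles: 3 have a profitable deviation, 13 do not.)

3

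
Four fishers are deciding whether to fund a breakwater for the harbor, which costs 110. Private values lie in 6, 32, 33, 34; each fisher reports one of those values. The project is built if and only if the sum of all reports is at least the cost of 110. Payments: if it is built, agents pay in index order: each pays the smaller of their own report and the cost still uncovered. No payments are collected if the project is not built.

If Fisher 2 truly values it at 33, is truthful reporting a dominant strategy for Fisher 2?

Consider the case where Fisher 1 reports 32, Fisher 3 reports 32 and Fisher 4 reports 32.
Truthful report 33: project built, pays 33, utility 33 - 33 = 0.
Report 32 instead: project built, pays 32, utility 33 - 32 = 1.
Since 1 > 0, reporting 32 is strictly better here, so truthful reporting is not dominant.

No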